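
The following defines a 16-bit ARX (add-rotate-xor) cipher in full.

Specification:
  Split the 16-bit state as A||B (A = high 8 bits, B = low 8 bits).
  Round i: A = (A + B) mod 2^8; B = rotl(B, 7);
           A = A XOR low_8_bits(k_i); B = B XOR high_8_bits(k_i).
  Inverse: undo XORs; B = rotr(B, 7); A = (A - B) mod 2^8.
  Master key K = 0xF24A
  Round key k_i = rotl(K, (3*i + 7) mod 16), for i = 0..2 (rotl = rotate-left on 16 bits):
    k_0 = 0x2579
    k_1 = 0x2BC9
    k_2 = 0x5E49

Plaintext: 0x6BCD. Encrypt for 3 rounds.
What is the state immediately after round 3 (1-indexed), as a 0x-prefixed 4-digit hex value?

0xDE3B

s_0 = plaintext = 0x6BCD
s_1 = Round(s_0, k_0) = 0x41C3
s_2 = Round(s_1, k_1) = 0xCDCA
s_3 = Round(s_2, k_2) = 0xDE3B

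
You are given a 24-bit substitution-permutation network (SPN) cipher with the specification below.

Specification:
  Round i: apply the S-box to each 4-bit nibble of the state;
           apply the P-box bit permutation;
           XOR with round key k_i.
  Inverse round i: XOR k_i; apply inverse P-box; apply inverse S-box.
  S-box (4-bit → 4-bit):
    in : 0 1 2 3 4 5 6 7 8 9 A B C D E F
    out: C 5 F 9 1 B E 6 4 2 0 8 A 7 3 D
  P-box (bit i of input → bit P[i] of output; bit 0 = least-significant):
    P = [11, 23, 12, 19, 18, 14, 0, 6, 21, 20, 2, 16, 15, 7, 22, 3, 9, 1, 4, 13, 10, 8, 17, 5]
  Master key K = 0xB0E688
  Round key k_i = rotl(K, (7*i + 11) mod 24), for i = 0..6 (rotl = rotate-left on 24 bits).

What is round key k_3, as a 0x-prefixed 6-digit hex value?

0xE688B0

K = 0xB0E688
k_0 = rotl(K, (7*0+11) mod 24) = rotl(K, 11) = 0x344587
k_1 = rotl(K, (7*1+11) mod 24) = rotl(K, 18) = 0x22C39A
k_2 = rotl(K, (7*2+11) mod 24) = rotl(K, 1) = 0x61CD11
k_3 = rotl(K, (7*3+11) mod 24) = rotl(K, 8) = 0xE688B0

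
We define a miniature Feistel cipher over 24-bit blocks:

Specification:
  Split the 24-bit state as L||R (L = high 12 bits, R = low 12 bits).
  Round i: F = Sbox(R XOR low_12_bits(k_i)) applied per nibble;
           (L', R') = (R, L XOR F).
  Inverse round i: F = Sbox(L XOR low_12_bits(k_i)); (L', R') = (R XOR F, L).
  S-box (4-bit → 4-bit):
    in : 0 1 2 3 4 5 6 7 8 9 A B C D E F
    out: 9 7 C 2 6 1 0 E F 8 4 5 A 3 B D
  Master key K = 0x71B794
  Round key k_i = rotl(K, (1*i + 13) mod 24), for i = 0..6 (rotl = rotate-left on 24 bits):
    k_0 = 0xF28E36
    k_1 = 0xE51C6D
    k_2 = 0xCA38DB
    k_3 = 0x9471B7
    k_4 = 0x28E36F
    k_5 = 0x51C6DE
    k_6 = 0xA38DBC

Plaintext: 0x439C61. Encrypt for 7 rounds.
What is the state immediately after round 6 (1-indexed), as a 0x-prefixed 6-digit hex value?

s_0 = plaintext = 0x439C61
s_1 = Round(s_0, k_0) = 0xC61827
s_2 = Round(s_1, k_1) = 0x827A05
s_3 = Round(s_2, k_2) = 0xA0541C
s_4 = Round(s_3, k_3) = 0x41CB40
s_5 = Round(s_4, k_4) = 0xB40BD1
s_6 = Round(s_5, k_5) = 0xBD18DD
s_7 = Round(s_6, k_6) = 0x8DDAD6

0xBD18DD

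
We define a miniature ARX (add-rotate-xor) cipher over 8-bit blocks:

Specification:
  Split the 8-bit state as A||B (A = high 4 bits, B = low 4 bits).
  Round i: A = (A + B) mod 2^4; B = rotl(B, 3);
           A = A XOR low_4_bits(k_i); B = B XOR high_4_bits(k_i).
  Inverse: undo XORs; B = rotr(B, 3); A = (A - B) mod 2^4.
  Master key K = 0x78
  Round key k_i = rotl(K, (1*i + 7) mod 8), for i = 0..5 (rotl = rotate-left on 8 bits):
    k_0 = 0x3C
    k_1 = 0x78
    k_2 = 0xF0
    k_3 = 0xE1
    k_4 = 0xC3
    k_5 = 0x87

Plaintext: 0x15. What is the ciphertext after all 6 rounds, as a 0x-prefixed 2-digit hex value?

s_0 = plaintext = 0x15
s_1 = Round(s_0, k_0) = 0xA9
s_2 = Round(s_1, k_1) = 0xBB
s_3 = Round(s_2, k_2) = 0x62
s_4 = Round(s_3, k_3) = 0x9F
s_5 = Round(s_4, k_4) = 0xB3
s_6 = Round(s_5, k_5) = 0x91

0x91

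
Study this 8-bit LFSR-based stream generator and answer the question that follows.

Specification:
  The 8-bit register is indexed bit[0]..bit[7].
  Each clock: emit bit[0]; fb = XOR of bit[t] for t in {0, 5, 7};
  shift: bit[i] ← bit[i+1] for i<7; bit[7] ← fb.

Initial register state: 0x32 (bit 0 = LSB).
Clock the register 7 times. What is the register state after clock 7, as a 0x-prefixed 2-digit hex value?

0x52

reg_0 = 0x32
clock 1: out=0, reg = 0x99
clock 2: out=1, reg = 0x4C
clock 3: out=0, reg = 0x26
clock 4: out=0, reg = 0x93
clock 5: out=1, reg = 0x49
clock 6: out=1, reg = 0xA4
clock 7: out=0, reg = 0x52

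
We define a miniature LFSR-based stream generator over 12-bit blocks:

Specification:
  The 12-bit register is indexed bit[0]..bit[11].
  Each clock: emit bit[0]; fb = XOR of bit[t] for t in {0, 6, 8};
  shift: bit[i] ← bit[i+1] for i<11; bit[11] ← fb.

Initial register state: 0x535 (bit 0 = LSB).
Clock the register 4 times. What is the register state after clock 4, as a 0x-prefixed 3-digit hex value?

reg_0 = 0x535
clock 1: out=1, reg = 0x29A
clock 2: out=0, reg = 0x14D
clock 3: out=1, reg = 0x8A6
clock 4: out=0, reg = 0x453

0x453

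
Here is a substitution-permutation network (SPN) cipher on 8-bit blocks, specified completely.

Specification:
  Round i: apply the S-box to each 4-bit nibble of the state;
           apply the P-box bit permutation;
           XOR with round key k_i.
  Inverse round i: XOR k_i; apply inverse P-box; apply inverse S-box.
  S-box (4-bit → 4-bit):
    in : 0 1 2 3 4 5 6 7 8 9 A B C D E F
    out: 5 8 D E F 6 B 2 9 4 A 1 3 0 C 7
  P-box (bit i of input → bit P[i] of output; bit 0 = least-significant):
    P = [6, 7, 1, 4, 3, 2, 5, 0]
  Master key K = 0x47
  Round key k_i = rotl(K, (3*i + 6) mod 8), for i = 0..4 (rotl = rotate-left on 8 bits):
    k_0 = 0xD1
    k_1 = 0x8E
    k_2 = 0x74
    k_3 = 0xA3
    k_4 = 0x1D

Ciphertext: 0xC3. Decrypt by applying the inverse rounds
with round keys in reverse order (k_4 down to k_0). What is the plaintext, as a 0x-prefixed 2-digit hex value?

s_0 = ciphertext = 0xC3
s_1 = InvRound(s_0, k_4) = 0xC4
s_2 = InvRound(s_1, k_3) = 0x30
s_3 = InvRound(s_2, k_2) = 0x7B
s_4 = InvRound(s_3, k_1) = 0x36
s_5 = InvRound(s_4, k_0) = 0x3F

0x3F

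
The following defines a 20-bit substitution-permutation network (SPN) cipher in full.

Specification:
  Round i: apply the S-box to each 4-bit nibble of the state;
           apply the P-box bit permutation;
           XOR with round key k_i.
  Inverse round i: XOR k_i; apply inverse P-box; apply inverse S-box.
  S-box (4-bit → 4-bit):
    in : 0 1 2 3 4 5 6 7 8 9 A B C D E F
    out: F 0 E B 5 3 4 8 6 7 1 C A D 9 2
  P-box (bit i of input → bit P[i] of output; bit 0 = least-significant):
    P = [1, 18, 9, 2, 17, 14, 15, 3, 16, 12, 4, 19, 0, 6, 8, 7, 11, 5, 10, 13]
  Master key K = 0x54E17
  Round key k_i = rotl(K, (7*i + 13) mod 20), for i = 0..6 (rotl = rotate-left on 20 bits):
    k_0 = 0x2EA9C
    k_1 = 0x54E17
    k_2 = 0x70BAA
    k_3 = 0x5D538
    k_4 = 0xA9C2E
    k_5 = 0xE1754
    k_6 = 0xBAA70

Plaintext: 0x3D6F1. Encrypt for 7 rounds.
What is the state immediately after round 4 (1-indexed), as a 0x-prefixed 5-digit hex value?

0x1E3CF

s_0 = plaintext = 0x3D6F1
s_1 = Round(s_0, k_0) = 0x2832D
s_2 = Round(s_1, k_1) = 0xCB979
s_3 = Round(s_2, k_2) = 0x23810
s_4 = Round(s_3, k_3) = 0x1E3CF
s_5 = Round(s_4, k_4) = 0x7CCA7
s_6 = Round(s_5, k_5) = 0x42790
s_7 = Round(s_6, k_6) = 0x565B6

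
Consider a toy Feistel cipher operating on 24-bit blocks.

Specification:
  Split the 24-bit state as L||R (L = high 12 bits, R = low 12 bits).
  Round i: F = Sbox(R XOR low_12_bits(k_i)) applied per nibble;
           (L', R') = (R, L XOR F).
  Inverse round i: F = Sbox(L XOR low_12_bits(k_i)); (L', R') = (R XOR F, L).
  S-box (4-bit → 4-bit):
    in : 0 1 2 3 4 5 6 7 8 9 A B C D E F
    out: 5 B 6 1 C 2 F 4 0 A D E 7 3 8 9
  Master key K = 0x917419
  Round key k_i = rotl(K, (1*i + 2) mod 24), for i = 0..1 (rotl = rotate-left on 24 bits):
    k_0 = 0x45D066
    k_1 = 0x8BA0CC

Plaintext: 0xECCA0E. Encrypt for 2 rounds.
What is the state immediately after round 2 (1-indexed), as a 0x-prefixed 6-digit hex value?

0x33CB9B

s_0 = plaintext = 0xECCA0E
s_1 = Round(s_0, k_0) = 0xA0E33C
s_2 = Round(s_1, k_1) = 0x33CB9B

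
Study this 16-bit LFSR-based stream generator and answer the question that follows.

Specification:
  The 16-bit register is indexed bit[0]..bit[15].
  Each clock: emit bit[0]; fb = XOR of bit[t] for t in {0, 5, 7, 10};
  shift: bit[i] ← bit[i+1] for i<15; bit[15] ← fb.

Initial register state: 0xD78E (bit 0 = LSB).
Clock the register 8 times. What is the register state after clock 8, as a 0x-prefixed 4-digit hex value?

0xA8D7

reg_0 = 0xD78E
clock 1: out=0, reg = 0x6BC7
clock 2: out=1, reg = 0x35E3
clock 3: out=1, reg = 0x1AF1
clock 4: out=1, reg = 0x8D78
clock 5: out=0, reg = 0x46BC
clock 6: out=0, reg = 0xA35E
clock 7: out=0, reg = 0x51AF
clock 8: out=1, reg = 0xA8D7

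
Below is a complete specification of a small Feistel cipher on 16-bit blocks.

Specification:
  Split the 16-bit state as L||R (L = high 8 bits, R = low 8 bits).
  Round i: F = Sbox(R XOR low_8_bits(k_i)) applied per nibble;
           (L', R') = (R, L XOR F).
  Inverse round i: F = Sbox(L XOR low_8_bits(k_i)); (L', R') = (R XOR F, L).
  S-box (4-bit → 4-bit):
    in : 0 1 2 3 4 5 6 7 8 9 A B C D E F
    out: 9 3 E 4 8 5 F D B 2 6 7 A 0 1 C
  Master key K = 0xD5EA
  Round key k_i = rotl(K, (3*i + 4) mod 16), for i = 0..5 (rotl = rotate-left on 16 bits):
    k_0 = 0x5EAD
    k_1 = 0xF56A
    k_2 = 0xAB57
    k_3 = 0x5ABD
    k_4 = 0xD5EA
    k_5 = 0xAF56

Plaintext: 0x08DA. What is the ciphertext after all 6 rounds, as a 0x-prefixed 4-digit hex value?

s_0 = plaintext = 0x08DA
s_1 = Round(s_0, k_0) = 0xDAD5
s_2 = Round(s_1, k_1) = 0xD5A6
s_3 = Round(s_2, k_2) = 0xA616
s_4 = Round(s_3, k_3) = 0x16C1
s_5 = Round(s_4, k_4) = 0xC1F1
s_6 = Round(s_5, k_5) = 0xF1AC

0xF1AC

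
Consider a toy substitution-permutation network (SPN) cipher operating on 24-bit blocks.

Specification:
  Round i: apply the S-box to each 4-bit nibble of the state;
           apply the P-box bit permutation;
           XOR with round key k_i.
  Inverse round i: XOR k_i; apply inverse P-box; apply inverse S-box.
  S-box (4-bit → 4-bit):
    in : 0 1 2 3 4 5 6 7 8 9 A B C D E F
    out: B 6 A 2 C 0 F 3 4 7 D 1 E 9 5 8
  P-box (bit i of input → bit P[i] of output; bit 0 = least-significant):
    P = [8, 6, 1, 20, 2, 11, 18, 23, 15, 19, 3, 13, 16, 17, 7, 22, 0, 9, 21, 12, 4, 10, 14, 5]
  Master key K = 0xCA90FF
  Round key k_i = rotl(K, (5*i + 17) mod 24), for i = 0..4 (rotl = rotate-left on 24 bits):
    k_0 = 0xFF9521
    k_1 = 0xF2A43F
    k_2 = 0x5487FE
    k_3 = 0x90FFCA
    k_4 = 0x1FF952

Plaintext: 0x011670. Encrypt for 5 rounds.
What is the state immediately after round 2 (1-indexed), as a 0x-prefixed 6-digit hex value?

s_0 = plaintext = 0x011670
s_1 = Round(s_0, k_0) = 0xC53ADD
s_2 = Round(s_1, k_1) = 0x604113
s_3 = Round(s_2, k_2) = 0x18D907
s_4 = Round(s_3, k_3) = 0x793286
s_5 = Round(s_4, k_4) = 0x21DE01

0x604113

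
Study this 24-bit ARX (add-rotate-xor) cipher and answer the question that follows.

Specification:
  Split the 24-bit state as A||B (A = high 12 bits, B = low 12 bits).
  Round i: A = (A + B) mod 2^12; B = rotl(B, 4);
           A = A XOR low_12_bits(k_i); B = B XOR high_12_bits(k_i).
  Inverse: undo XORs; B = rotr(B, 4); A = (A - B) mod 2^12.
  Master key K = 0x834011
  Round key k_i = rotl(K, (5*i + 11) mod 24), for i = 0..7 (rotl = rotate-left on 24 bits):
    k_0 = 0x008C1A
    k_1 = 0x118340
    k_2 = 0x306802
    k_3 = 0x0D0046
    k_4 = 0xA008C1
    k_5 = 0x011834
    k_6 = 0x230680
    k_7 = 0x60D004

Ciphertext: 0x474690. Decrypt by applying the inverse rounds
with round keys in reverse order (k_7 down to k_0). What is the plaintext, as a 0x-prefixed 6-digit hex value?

s_0 = ciphertext = 0x474690
s_1 = InvRound(s_0, k_7) = 0x767D09
s_2 = InvRound(s_1, k_6) = 0x7F49F3
s_3 = InvRound(s_2, k_5) = 0xD2229E
s_4 = InvRound(s_3, k_4) = 0x75AE89
s_5 = InvRound(s_4, k_3) = 0xD379E5
s_6 = InvRound(s_5, k_2) = 0x1873AE
s_7 = InvRound(s_6, k_1) = 0xC9C62B
s_8 = InvRound(s_7, k_0) = 0xD24362

0xD24362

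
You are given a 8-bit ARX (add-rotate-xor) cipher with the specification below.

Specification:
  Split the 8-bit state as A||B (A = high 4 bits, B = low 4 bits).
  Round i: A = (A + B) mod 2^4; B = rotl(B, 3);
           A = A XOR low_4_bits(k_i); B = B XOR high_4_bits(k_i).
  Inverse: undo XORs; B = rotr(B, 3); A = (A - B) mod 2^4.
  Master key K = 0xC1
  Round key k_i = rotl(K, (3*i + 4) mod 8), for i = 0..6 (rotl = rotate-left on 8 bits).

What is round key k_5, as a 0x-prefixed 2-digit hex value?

K = 0xC1
k_0 = rotl(K, (3*0+4) mod 8) = rotl(K, 4) = 0x1C
k_1 = rotl(K, (3*1+4) mod 8) = rotl(K, 7) = 0xE0
k_2 = rotl(K, (3*2+4) mod 8) = rotl(K, 2) = 0x07
k_3 = rotl(K, (3*3+4) mod 8) = rotl(K, 5) = 0x38
k_4 = rotl(K, (3*4+4) mod 8) = rotl(K, 0) = 0xC1
k_5 = rotl(K, (3*5+4) mod 8) = rotl(K, 3) = 0x0E

0x0E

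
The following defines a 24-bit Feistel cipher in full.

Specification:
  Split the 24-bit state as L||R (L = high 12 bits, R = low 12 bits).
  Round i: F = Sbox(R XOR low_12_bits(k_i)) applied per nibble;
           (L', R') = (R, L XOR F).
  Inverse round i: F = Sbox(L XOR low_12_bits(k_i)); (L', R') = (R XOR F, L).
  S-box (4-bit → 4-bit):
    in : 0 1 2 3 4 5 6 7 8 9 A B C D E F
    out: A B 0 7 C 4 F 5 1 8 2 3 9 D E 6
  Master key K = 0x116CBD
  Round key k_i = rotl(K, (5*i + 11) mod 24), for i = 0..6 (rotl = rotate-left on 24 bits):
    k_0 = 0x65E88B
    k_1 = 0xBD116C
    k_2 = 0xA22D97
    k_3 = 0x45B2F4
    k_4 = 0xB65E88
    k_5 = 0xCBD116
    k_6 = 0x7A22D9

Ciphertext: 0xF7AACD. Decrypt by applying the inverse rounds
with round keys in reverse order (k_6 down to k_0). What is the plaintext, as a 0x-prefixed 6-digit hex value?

s_0 = ciphertext = 0xF7AACD
s_1 = InvRound(s_0, k_6) = 0x7EAF7A
s_2 = InvRound(s_1, k_5) = 0x0137EA
s_3 = InvRound(s_2, k_4) = 0x969013
s_4 = InvRound(s_3, k_3) = 0x39E969
s_5 = InvRound(s_4, k_2) = 0x7C139E
s_6 = InvRound(s_5, k_1) = 0xCB37C1
s_7 = InvRound(s_6, k_0) = 0xBB0CB3

0xBB0CB3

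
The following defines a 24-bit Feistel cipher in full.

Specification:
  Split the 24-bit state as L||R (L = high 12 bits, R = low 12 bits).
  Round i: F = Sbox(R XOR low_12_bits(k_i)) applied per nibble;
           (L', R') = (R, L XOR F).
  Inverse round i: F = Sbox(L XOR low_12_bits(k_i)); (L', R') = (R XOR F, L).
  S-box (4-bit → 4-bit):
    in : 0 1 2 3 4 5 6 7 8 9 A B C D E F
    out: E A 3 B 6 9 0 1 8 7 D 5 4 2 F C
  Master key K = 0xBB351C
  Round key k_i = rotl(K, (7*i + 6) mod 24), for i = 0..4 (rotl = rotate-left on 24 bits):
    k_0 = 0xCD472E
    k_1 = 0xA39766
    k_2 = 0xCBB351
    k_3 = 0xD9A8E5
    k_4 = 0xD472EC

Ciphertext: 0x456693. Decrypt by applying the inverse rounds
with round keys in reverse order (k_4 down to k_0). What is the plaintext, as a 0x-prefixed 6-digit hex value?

s_0 = ciphertext = 0x456693
s_1 = InvRound(s_0, k_4) = 0x6CE456
s_2 = InvRound(s_1, k_3) = 0xB636CE
s_3 = InvRound(s_2, k_2) = 0xE7DB63
s_4 = InvRound(s_3, k_1) = 0xCC6E7D
s_5 = InvRound(s_4, k_0) = 0xB85CC6

0xB85CC6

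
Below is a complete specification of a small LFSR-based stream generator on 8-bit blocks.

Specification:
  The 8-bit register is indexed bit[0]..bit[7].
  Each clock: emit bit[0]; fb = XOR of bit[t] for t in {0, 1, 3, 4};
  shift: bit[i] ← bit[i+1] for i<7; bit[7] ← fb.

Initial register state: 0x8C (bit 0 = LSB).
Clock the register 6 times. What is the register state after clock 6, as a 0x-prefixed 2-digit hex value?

reg_0 = 0x8C
clock 1: out=0, reg = 0xC6
clock 2: out=0, reg = 0xE3
clock 3: out=1, reg = 0x71
clock 4: out=1, reg = 0x38
clock 5: out=0, reg = 0x1C
clock 6: out=0, reg = 0x0E

0x0E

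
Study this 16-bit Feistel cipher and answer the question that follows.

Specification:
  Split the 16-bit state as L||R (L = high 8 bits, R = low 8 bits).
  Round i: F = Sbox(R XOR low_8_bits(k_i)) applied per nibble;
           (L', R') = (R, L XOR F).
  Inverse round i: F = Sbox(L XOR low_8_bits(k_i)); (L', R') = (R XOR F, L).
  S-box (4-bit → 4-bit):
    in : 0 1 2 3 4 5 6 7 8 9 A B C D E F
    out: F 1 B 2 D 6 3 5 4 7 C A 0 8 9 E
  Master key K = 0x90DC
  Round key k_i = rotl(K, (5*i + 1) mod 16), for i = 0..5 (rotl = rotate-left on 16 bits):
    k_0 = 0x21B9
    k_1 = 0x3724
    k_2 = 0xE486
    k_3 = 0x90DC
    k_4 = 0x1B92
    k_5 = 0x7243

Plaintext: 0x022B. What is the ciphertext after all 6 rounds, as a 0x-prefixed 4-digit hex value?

0x6D38

s_0 = plaintext = 0x022B
s_1 = Round(s_0, k_0) = 0x2B79
s_2 = Round(s_1, k_1) = 0x7943
s_3 = Round(s_2, k_2) = 0x437F
s_4 = Round(s_3, k_3) = 0x7F81
s_5 = Round(s_4, k_4) = 0x816D
s_6 = Round(s_5, k_5) = 0x6D38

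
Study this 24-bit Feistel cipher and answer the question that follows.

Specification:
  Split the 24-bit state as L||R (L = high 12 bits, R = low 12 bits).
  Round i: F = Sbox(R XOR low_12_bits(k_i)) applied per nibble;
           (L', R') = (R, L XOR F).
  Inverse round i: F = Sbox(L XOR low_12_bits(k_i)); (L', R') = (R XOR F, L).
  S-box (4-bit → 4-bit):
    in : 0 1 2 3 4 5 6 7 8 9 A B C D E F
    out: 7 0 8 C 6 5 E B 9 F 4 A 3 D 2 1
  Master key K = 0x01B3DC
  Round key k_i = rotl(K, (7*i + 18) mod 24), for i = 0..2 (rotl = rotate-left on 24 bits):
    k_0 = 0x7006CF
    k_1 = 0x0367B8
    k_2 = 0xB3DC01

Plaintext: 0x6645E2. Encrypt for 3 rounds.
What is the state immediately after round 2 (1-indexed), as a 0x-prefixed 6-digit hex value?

s_0 = plaintext = 0x6645E2
s_1 = Round(s_0, k_0) = 0x5E2AE9
s_2 = Round(s_1, k_1) = 0xAE98B2
s_3 = Round(s_2, k_2) = 0x8B2C45

0xAE98B2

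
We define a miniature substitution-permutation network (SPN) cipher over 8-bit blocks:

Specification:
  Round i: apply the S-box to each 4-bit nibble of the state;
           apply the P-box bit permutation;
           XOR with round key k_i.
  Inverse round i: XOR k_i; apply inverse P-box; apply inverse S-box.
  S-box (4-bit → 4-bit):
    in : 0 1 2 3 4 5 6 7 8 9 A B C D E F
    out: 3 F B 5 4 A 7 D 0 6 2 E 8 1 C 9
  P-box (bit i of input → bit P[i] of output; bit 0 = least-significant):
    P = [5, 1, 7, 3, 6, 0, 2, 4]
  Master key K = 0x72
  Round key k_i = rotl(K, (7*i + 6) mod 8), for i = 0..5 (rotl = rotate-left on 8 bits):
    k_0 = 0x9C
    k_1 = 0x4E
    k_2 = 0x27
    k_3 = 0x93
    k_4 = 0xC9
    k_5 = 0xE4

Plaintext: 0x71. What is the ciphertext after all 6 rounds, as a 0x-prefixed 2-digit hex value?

0x05

s_0 = plaintext = 0x71
s_1 = Round(s_0, k_0) = 0x62
s_2 = Round(s_1, k_1) = 0x21
s_3 = Round(s_2, k_2) = 0xDC
s_4 = Round(s_3, k_3) = 0xDB
s_5 = Round(s_4, k_4) = 0x03
s_6 = Round(s_5, k_5) = 0x05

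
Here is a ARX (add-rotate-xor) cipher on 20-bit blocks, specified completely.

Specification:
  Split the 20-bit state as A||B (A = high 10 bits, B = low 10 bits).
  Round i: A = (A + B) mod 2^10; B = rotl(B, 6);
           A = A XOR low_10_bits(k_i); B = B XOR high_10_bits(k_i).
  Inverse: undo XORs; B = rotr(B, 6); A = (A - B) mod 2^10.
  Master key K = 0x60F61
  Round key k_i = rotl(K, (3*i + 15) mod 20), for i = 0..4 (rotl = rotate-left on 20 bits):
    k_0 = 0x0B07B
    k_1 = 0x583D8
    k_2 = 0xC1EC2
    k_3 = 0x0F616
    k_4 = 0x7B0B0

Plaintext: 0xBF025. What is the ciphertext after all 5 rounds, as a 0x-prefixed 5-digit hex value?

0xC840D

s_0 = plaintext = 0xBF025
s_1 = Round(s_0, k_0) = 0xD696E
s_2 = Round(s_1, k_1) = 0xC42F6
s_3 = Round(s_2, k_2) = 0x312A8
s_4 = Round(s_3, k_3) = 0x5EA17
s_5 = Round(s_4, k_4) = 0xC840D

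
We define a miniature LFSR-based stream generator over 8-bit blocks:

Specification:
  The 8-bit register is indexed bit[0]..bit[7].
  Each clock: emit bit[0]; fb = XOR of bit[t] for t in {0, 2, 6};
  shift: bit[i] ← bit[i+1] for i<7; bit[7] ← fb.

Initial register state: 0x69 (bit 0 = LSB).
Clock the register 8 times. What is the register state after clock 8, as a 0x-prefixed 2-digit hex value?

reg_0 = 0x69
clock 1: out=1, reg = 0x34
clock 2: out=0, reg = 0x9A
clock 3: out=0, reg = 0x4D
clock 4: out=1, reg = 0xA6
clock 5: out=0, reg = 0xD3
clock 6: out=1, reg = 0x69
clock 7: out=1, reg = 0x34
clock 8: out=0, reg = 0x9A

0x9A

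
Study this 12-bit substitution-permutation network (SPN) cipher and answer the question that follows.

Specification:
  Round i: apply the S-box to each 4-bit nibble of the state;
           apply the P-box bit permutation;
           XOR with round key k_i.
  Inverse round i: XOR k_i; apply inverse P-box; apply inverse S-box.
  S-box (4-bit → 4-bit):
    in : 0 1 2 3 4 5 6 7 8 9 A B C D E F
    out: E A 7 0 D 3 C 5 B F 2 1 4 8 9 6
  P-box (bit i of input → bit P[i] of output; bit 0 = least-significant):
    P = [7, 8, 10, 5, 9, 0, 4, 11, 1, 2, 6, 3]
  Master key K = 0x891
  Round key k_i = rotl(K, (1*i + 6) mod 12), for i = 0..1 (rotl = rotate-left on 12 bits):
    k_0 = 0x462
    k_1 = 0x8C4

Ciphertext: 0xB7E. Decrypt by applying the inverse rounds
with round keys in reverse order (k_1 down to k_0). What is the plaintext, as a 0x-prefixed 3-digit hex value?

0xE43

s_0 = ciphertext = 0xB7E
s_1 = InvRound(s_0, k_1) = 0xE78
s_2 = InvRound(s_1, k_0) = 0xE43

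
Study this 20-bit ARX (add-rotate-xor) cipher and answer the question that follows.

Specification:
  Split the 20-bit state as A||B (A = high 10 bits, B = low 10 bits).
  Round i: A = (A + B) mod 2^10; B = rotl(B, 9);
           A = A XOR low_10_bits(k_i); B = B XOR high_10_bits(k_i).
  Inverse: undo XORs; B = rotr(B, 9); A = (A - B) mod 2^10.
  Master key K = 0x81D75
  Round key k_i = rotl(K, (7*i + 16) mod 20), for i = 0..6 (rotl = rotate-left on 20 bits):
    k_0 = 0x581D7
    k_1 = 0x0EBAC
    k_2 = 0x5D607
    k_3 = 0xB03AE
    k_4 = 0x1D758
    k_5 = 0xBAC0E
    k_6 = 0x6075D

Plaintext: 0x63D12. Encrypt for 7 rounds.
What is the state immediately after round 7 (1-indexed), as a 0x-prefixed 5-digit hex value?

0xE1330

s_0 = plaintext = 0x63D12
s_1 = Round(s_0, k_0) = 0xDD9E9
s_2 = Round(s_1, k_1) = 0xBCECE
s_3 = Round(s_2, k_2) = 0xF1812
s_4 = Round(s_3, k_3) = 0x1DAC9
s_5 = Round(s_4, k_4) = 0x19F11
s_6 = Round(s_5, k_5) = 0xDD963
s_7 = Round(s_6, k_6) = 0xE1330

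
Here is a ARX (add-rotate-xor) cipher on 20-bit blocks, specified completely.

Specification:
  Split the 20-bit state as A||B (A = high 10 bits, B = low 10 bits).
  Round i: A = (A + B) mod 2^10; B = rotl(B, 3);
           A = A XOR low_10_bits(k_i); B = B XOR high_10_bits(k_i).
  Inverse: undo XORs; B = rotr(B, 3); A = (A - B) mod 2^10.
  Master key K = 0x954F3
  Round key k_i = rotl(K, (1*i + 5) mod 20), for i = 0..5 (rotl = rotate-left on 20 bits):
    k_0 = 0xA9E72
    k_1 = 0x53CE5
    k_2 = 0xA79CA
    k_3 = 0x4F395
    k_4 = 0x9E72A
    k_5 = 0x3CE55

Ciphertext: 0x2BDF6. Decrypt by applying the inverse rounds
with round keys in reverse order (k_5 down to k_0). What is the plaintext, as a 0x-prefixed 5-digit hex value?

s_0 = ciphertext = 0x2BDF6
s_1 = InvRound(s_0, k_5) = 0x16AA0
s_2 = InvRound(s_1, k_4) = 0xB549B
s_3 = InvRound(s_2, k_3) = 0x633B4
s_4 = InvRound(s_3, k_2) = 0xC8525
s_5 = InvRound(s_4, k_1) = 0xADD0D
s_6 = InvRound(s_5, k_0) = 0xD4175

0xD4175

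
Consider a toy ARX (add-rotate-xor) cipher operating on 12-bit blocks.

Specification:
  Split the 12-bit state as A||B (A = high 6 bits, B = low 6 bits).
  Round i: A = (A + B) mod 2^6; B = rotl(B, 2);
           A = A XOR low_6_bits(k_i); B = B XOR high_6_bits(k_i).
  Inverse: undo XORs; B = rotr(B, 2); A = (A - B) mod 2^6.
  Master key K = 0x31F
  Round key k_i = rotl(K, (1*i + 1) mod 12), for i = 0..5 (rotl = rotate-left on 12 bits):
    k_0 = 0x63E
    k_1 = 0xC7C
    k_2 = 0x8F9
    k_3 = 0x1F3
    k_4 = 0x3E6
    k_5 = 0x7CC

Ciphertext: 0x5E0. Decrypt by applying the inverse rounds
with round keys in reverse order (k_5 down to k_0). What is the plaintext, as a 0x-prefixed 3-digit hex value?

s_0 = ciphertext = 0x5E0
s_1 = InvRound(s_0, k_5) = 0x73F
s_2 = InvRound(s_1, k_4) = 0xB8C
s_3 = InvRound(s_2, k_3) = 0xAF2
s_4 = InvRound(s_3, k_2) = 0xF94
s_5 = InvRound(s_4, k_1) = 0xA59
s_6 = InvRound(s_5, k_0) = 0x1D0

0x1D0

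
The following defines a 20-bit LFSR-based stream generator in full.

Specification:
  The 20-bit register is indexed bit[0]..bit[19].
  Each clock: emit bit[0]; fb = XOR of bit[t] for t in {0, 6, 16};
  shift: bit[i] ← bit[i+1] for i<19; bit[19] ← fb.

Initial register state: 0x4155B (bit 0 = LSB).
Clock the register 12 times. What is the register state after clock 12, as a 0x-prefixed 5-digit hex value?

reg_0 = 0x4155B
clock 1: out=1, reg = 0x20AAD
clock 2: out=1, reg = 0x90556
clock 3: out=0, reg = 0x482AB
clock 4: out=1, reg = 0xA4155
clock 5: out=1, reg = 0x520AA
clock 6: out=0, reg = 0xA9055
clock 7: out=1, reg = 0x5482A
clock 8: out=0, reg = 0xAA415
clock 9: out=1, reg = 0xD520A
clock 10: out=0, reg = 0xEA905
clock 11: out=1, reg = 0xF5482
clock 12: out=0, reg = 0xFAA41

0xFAA41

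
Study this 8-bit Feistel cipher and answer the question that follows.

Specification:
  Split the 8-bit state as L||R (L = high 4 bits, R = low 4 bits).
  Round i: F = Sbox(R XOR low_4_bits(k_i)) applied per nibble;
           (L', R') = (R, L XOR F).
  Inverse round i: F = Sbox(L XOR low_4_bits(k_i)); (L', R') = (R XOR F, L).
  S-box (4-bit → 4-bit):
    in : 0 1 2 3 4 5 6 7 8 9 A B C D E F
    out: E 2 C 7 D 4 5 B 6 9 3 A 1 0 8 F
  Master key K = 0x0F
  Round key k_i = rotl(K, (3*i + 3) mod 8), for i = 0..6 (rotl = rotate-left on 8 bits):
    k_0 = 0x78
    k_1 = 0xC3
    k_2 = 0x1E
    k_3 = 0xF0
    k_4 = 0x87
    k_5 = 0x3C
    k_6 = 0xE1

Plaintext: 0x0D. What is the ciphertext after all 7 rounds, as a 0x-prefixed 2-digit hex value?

s_0 = plaintext = 0x0D
s_1 = Round(s_0, k_0) = 0xD4
s_2 = Round(s_1, k_1) = 0x46
s_3 = Round(s_2, k_2) = 0x62
s_4 = Round(s_3, k_3) = 0x2A
s_5 = Round(s_4, k_4) = 0xA2
s_6 = Round(s_5, k_5) = 0x22
s_7 = Round(s_6, k_6) = 0x25

0x25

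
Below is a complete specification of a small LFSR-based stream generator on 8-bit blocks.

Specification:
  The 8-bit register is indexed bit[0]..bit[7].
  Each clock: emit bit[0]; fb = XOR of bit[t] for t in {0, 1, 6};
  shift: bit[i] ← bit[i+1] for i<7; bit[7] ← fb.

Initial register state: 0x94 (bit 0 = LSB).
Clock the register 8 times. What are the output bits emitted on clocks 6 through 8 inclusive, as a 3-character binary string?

001

reg_0 = 0x94
clock 1: out=0, reg = 0x4A
clock 2: out=0, reg = 0x25
clock 3: out=1, reg = 0x92
clock 4: out=0, reg = 0xC9
clock 5: out=1, reg = 0x64
clock 6: out=0, reg = 0xB2
clock 7: out=0, reg = 0xD9
clock 8: out=1, reg = 0x6C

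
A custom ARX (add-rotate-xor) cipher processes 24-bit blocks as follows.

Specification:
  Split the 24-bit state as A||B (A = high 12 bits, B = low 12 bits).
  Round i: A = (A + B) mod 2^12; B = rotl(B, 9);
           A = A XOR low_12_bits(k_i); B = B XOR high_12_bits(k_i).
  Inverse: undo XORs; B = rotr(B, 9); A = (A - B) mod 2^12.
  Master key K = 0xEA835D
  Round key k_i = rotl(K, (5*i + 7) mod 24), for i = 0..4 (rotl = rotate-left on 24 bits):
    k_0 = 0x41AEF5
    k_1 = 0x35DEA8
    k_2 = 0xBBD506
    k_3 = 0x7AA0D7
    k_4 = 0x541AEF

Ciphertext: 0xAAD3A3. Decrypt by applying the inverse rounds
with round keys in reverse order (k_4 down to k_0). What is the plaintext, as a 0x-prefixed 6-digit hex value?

0x919C51

s_0 = ciphertext = 0xAAD3A3
s_1 = InvRound(s_0, k_4) = 0x92F713
s_2 = InvRound(s_1, k_3) = 0x4305C8
s_3 = InvRound(s_2, k_2) = 0xD873AF
s_4 = InvRound(s_3, k_1) = 0xB9F790
s_5 = InvRound(s_4, k_0) = 0x919C51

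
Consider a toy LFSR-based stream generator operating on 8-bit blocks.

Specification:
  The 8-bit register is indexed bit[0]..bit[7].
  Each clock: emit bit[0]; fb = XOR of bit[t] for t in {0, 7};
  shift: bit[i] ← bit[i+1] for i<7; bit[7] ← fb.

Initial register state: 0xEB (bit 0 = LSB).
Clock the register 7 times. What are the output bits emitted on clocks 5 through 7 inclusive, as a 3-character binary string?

reg_0 = 0xEB
clock 1: out=1, reg = 0x75
clock 2: out=1, reg = 0xBA
clock 3: out=0, reg = 0xDD
clock 4: out=1, reg = 0x6E
clock 5: out=0, reg = 0x37
clock 6: out=1, reg = 0x9B
clock 7: out=1, reg = 0x4D

011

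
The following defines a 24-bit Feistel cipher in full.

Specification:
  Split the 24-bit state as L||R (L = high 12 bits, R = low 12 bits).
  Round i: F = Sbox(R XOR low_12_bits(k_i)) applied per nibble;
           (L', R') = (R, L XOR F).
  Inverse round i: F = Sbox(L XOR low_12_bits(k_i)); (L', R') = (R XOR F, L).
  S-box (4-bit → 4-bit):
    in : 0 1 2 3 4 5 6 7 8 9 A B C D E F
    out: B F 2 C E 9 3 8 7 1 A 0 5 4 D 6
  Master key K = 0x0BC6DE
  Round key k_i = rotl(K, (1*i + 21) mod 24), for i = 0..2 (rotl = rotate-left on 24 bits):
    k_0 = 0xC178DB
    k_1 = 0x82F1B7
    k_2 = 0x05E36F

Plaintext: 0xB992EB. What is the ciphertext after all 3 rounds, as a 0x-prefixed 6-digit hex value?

s_0 = plaintext = 0xB992EB
s_1 = Round(s_0, k_0) = 0x2EB152
s_2 = Round(s_1, k_1) = 0x152932
s_3 = Round(s_2, k_2) = 0x932BC6

0x932BC6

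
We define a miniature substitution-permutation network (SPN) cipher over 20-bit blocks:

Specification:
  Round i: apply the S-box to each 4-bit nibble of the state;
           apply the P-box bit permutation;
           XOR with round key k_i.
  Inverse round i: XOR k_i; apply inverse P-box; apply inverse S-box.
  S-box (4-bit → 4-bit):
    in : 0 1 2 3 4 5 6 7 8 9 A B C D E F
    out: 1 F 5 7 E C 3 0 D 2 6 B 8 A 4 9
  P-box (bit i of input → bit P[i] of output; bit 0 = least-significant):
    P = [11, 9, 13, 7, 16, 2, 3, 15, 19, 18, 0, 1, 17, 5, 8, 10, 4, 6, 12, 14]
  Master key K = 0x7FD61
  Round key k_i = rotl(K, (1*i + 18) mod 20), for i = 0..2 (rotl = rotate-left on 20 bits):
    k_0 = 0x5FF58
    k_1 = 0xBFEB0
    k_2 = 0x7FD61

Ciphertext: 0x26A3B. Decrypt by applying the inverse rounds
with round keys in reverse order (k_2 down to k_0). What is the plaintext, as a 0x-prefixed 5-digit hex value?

0x55D00

s_0 = ciphertext = 0x26A3B
s_1 = InvRound(s_0, k_2) = 0x35D89
s_2 = InvRound(s_1, k_1) = 0x0A25A
s_3 = InvRound(s_2, k_0) = 0x55D00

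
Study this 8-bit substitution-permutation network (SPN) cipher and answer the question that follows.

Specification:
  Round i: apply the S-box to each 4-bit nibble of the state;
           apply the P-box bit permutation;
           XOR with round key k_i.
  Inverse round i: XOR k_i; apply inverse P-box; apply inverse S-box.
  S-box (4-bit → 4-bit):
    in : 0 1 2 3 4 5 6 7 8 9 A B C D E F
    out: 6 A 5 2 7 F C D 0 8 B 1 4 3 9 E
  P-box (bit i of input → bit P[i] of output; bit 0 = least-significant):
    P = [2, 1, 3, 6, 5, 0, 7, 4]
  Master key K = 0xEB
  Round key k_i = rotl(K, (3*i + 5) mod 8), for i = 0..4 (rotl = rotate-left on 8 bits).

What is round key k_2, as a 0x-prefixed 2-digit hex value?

0x5F

K = 0xEB
k_0 = rotl(K, (3*0+5) mod 8) = rotl(K, 5) = 0x7D
k_1 = rotl(K, (3*1+5) mod 8) = rotl(K, 0) = 0xEB
k_2 = rotl(K, (3*2+5) mod 8) = rotl(K, 3) = 0x5F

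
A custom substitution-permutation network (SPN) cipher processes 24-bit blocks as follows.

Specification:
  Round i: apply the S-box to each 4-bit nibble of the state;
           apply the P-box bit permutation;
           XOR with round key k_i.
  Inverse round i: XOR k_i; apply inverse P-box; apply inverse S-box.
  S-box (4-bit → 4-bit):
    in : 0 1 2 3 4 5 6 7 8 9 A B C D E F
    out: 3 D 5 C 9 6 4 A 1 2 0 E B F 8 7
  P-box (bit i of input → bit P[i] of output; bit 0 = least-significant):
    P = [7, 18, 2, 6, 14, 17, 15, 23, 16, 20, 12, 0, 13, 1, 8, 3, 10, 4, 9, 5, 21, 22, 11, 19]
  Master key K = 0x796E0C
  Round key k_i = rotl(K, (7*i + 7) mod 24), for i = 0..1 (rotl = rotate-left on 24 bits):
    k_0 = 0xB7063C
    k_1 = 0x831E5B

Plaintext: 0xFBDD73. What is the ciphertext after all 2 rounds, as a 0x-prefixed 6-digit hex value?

s_0 = plaintext = 0xFBDD73
s_1 = Round(s_0, k_0) = 0x443D43
s_2 = Round(s_1, k_1) = 0x3A4B36

0x3A4B36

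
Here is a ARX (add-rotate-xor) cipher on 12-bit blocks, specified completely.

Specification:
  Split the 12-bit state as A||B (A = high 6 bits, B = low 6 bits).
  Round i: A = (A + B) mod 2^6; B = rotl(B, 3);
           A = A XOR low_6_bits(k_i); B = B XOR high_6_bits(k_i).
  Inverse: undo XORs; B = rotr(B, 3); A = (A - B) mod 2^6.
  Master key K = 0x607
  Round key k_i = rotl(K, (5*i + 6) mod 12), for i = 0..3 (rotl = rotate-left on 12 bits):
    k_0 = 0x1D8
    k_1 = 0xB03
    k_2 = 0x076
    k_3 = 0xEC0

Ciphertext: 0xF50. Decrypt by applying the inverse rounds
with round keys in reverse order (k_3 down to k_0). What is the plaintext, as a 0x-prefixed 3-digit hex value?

0xE37

s_0 = ciphertext = 0xF50
s_1 = InvRound(s_0, k_3) = 0x81D
s_2 = InvRound(s_1, k_2) = 0xCE3
s_3 = InvRound(s_2, k_1) = 0xDF9
s_4 = InvRound(s_3, k_0) = 0xE37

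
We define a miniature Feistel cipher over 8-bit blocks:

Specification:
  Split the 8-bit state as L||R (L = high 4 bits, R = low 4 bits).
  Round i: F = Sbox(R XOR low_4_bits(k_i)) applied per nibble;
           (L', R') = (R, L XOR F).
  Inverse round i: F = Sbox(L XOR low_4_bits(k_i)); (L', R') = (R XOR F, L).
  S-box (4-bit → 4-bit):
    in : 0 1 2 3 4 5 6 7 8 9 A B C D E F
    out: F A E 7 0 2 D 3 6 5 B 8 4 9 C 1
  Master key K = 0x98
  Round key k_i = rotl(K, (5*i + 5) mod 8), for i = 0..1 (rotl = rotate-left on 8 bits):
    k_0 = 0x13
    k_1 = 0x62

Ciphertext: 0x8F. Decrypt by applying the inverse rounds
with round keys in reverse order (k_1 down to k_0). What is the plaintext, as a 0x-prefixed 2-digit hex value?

0xB4

s_0 = ciphertext = 0x8F
s_1 = InvRound(s_0, k_1) = 0x48
s_2 = InvRound(s_1, k_0) = 0xB4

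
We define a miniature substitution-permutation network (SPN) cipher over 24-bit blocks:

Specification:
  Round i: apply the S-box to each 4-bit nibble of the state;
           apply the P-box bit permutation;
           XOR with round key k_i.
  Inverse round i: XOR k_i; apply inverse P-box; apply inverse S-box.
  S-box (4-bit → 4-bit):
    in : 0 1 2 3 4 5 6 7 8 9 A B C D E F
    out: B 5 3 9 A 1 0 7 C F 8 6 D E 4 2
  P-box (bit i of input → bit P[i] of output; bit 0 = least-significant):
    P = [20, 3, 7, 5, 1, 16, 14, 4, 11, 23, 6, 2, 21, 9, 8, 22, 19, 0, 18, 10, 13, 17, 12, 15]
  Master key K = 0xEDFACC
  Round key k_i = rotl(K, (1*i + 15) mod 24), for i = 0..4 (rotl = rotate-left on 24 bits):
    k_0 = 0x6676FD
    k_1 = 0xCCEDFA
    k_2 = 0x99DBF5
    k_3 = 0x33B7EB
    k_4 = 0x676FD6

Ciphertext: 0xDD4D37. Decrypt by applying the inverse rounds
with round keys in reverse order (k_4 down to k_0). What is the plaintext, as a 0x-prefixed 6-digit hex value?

s_0 = ciphertext = 0xDD4D37
s_1 = InvRound(s_0, k_4) = 0x222B6C
s_2 = InvRound(s_1, k_3) = 0x846321
s_3 = InvRound(s_2, k_2) = 0xC16C41
s_4 = InvRound(s_3, k_1) = 0xA7E60D
s_5 = InvRound(s_4, k_0) = 0x86AB48

0x86AB48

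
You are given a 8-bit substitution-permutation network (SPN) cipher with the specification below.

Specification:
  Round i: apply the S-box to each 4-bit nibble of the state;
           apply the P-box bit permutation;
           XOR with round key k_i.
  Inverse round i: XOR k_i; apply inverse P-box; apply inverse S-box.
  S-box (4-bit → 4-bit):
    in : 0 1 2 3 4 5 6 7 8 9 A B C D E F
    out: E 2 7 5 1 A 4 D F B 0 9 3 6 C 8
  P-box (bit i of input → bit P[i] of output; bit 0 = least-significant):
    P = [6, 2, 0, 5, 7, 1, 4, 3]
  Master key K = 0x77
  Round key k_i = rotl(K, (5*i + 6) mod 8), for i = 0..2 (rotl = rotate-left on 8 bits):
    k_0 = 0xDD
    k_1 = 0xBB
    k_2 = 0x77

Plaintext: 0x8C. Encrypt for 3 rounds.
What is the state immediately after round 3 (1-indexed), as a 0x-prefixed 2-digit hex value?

s_0 = plaintext = 0x8C
s_1 = Round(s_0, k_0) = 0x03
s_2 = Round(s_1, k_1) = 0xE0
s_3 = Round(s_2, k_2) = 0x4A

0x4A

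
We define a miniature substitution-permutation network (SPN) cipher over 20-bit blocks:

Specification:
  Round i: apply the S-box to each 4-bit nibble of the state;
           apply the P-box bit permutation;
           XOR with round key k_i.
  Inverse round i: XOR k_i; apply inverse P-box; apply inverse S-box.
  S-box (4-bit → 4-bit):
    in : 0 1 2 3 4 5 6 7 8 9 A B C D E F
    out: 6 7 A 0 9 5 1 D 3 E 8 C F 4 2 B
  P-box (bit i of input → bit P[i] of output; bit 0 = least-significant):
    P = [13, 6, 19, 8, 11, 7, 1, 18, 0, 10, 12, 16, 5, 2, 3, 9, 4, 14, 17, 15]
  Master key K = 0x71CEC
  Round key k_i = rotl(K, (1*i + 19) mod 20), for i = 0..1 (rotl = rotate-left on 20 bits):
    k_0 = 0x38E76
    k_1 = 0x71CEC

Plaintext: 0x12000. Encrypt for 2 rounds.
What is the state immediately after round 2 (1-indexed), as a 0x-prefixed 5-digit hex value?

0x9D8A5

s_0 = plaintext = 0x12000
s_1 = Round(s_0, k_0) = 0x9D8A0
s_2 = Round(s_1, k_1) = 0x9D8A5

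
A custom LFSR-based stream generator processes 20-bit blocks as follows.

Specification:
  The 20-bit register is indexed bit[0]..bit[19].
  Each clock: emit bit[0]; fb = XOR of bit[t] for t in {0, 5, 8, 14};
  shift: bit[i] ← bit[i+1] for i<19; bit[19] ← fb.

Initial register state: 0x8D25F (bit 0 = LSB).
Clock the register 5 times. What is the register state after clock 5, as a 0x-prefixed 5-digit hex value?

0xE4692

reg_0 = 0x8D25F
clock 1: out=1, reg = 0x4692F
clock 2: out=1, reg = 0x23497
clock 3: out=1, reg = 0x91A4B
clock 4: out=1, reg = 0xC8D25
clock 5: out=1, reg = 0xE4692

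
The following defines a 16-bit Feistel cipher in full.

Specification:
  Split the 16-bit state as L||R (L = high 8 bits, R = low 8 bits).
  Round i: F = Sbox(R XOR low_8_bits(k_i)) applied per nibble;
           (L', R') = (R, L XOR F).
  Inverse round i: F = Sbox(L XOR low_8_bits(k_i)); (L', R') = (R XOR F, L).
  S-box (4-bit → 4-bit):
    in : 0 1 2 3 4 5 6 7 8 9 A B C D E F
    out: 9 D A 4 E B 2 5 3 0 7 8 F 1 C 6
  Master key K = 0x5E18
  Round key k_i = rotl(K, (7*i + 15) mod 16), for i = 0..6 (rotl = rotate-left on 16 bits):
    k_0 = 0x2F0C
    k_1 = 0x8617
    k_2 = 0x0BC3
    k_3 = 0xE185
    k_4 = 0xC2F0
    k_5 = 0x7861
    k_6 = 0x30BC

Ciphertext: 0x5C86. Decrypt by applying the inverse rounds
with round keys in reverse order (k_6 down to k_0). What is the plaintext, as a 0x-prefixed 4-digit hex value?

s_0 = ciphertext = 0x5C86
s_1 = InvRound(s_0, k_6) = 0x4F5C
s_2 = InvRound(s_1, k_5) = 0xF04F
s_3 = InvRound(s_2, k_4) = 0xD6F0
s_4 = InvRound(s_3, k_3) = 0x44D6
s_5 = InvRound(s_4, k_2) = 0xE344
s_6 = InvRound(s_5, k_1) = 0x2AE3
s_7 = InvRound(s_6, k_0) = 0x412A

0x412A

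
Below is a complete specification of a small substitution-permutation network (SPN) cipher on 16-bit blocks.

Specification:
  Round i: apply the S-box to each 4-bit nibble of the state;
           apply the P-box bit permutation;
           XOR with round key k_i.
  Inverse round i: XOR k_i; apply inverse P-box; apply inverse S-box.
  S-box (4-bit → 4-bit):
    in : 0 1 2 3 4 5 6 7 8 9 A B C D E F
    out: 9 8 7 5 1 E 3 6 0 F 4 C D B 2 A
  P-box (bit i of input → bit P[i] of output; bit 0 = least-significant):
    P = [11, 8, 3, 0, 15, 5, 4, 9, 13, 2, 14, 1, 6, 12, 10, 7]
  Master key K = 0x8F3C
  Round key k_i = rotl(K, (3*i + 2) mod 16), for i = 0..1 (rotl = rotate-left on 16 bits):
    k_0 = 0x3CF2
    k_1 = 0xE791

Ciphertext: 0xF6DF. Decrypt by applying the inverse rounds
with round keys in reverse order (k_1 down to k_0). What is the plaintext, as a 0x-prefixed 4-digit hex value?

s_0 = ciphertext = 0xF6DF
s_1 = InvRound(s_0, k_1) = 0x6F87
s_2 = InvRound(s_1, k_0) = 0x675F

0x675F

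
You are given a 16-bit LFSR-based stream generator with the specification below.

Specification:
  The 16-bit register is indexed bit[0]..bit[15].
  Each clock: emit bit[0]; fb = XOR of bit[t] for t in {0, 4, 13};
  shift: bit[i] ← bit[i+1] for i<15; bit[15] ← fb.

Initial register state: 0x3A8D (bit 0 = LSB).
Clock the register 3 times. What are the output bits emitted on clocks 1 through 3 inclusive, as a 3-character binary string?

101

reg_0 = 0x3A8D
clock 1: out=1, reg = 0x1D46
clock 2: out=0, reg = 0x0EA3
clock 3: out=1, reg = 0x8751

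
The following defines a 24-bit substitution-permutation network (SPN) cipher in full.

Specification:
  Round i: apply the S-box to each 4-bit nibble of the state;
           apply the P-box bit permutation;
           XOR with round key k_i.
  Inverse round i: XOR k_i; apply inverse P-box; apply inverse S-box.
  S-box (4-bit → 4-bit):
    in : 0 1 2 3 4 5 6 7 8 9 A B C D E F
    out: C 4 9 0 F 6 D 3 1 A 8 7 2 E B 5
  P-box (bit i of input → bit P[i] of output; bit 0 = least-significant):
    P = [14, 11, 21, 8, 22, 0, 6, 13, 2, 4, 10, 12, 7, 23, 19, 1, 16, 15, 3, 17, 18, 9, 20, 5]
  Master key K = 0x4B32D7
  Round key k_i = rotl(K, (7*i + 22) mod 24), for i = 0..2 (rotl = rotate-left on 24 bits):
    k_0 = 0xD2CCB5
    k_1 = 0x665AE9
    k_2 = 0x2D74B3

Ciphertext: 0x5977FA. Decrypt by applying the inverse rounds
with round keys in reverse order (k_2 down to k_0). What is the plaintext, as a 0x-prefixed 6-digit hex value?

0x212C51

s_0 = ciphertext = 0x5977FA
s_1 = InvRound(s_0, k_2) = 0xB133B0
s_2 = InvRound(s_1, k_1) = 0xF6CC4E
s_3 = InvRound(s_2, k_0) = 0x212C51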